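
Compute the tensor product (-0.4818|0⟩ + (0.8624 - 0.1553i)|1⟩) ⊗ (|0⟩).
-0.4818|00⟩ + (0.8624 - 0.1553i)|10⟩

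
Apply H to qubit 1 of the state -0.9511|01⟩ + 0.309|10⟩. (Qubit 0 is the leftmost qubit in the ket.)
-0.6725|00⟩ + 0.6725|01⟩ + 0.2185|10⟩ + 0.2185|11⟩

H on qubit 1 mixes each pair of kets that differ only in qubit 1: amplitudes (a, b) of (|…0…⟩, |…1…⟩) become ((a + b)/√2, (a − b)/√2). Kets absent from the input have amplitude 0.
(|00⟩, |01⟩): (a, b) = (0, -0.9511) → (-0.6725, 0.6725)
(|10⟩, |11⟩): (a, b) = (0.309, 0) → (0.2185, 0.2185)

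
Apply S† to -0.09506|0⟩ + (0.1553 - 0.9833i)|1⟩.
-0.09506|0⟩ + (-0.9833 - 0.1553i)|1⟩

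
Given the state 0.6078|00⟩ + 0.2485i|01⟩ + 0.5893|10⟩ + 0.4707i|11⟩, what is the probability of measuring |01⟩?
0.06175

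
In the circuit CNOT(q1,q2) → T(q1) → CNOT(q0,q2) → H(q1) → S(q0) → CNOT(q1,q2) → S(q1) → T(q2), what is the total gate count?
8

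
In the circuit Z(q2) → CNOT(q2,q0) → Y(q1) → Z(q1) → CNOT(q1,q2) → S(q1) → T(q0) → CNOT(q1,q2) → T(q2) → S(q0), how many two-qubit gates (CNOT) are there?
3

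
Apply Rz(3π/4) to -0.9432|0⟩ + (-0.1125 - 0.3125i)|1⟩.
(-0.3609 + 0.8714i)|0⟩ + (0.2457 - 0.2235i)|1⟩

Rz(3π/4) = [[e^(−iθ/2), 0], [0, e^(iθ/2)]] with e^(±iθ/2) = cos(θ/2) ± i·sin(θ/2); θ = 3π/4, cos(θ/2) ≈ 0.382683, sin(θ/2) ≈ 0.92388.
With a = amp(|0⟩) = -0.9432 and b = amp(|1⟩) = (-0.1125 - 0.3125i):
new amp(|0⟩) = (0.382683 - 0.92388i)·a = (-0.3609 + 0.8714i)
new amp(|1⟩) = (0.382683 + 0.92388i)·b = (0.2457 - 0.2235i)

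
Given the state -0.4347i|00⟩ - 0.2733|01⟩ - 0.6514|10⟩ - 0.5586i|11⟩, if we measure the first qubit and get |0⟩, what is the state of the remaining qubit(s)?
-0.8466i|0⟩ - 0.5323|1⟩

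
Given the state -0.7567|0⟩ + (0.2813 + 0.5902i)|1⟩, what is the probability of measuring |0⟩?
0.5726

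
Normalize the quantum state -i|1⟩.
-i|1⟩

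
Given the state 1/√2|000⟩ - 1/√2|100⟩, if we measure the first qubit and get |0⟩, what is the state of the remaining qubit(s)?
|00⟩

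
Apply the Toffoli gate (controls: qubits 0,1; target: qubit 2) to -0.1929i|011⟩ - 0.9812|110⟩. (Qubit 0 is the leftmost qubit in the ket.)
-0.1929i|011⟩ - 0.9812|111⟩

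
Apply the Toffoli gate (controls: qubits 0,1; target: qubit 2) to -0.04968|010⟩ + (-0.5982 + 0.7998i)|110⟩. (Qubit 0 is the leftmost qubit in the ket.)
-0.04968|010⟩ + (-0.5982 + 0.7998i)|111⟩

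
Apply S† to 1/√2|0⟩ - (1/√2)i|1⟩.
1/√2|0⟩ - 1/√2|1⟩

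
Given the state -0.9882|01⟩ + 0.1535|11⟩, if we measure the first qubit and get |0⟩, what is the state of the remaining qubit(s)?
-|1⟩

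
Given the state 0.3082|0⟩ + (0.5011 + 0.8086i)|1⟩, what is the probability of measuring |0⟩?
0.09499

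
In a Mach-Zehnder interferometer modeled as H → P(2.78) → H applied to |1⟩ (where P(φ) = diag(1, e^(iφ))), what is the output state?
(0.9677 - 0.1769i)|0⟩ + (0.03233 + 0.1769i)|1⟩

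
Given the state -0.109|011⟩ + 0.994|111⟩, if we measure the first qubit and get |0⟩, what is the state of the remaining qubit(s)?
-|11⟩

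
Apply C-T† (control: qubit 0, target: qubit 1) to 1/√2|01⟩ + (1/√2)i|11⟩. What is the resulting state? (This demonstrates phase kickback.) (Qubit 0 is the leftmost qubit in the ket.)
1/√2|01⟩ + (1/2 + (1/2)i)|11⟩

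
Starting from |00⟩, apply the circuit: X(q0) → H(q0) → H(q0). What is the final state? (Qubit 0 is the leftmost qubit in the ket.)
|10⟩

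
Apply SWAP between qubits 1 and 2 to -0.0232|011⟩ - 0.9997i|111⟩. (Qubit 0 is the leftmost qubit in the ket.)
-0.0232|011⟩ - 0.9997i|111⟩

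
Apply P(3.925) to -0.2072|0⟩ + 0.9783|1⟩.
-0.2072|0⟩ + (-0.6931 - 0.6904i)|1⟩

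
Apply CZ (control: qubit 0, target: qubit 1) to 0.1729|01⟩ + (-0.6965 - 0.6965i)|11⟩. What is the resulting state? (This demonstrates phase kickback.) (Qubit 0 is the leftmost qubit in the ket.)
0.1729|01⟩ + (0.6965 + 0.6965i)|11⟩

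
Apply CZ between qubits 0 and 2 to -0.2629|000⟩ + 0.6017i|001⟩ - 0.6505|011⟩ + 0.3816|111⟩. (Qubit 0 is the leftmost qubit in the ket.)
-0.2629|000⟩ + 0.6017i|001⟩ - 0.6505|011⟩ - 0.3816|111⟩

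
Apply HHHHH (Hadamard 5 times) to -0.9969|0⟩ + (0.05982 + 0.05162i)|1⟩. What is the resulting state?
(-0.6626 + 0.0365i)|0⟩ + (-0.7472 - 0.0365i)|1⟩

H² = I, so H^5 = H: a single Hadamard. With (a, b) = (-0.9969, (0.05982 + 0.05162i)), H gives ((a + b)/√2, (a − b)/√2) = ((-0.6626 + 0.0365i), (-0.7472 - 0.0365i)).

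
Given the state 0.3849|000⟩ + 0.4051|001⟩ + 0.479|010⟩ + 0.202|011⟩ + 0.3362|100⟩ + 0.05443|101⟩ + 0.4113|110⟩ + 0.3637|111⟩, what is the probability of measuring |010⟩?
0.2294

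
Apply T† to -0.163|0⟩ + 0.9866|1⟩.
-0.163|0⟩ + (0.6976 - 0.6976i)|1⟩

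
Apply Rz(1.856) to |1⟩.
(0.5994 + 0.8004i)|1⟩

Rz(1.856) = [[e^(−iθ/2), 0], [0, e^(iθ/2)]] with e^(±iθ/2) = cos(θ/2) ± i·sin(θ/2); θ = 1.856, cos(θ/2) ≈ 0.599436, sin(θ/2) ≈ 0.800423.
With a = amp(|0⟩) = 0 and b = amp(|1⟩) = 1:
new amp(|0⟩) = (0.599436 - 0.800423i)·a = 0
new amp(|1⟩) = (0.599436 + 0.800423i)·b = (0.5994 + 0.8004i)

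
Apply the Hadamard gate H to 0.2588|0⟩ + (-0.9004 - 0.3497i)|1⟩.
(-0.4537 - 0.2473i)|0⟩ + (0.8197 + 0.2473i)|1⟩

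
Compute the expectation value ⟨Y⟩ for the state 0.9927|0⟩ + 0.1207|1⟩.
0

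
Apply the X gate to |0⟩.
|1⟩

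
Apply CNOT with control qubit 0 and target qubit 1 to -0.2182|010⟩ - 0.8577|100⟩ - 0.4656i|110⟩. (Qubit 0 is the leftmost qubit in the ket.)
-0.2182|010⟩ - 0.4656i|100⟩ - 0.8577|110⟩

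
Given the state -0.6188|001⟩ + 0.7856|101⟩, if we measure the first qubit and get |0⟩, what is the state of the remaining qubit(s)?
-|01⟩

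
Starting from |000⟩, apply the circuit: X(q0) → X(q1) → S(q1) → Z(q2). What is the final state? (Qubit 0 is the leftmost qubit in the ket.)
i|110⟩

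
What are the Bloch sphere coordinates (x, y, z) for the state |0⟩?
(0, 0, 1)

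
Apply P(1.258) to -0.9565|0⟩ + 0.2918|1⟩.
-0.9565|0⟩ + (0.08979 + 0.2776i)|1⟩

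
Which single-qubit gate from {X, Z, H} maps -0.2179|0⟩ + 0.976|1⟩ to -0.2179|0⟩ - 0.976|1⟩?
Z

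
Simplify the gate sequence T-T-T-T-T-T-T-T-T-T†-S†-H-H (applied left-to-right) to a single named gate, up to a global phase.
S†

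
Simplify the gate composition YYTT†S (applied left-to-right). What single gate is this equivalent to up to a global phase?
S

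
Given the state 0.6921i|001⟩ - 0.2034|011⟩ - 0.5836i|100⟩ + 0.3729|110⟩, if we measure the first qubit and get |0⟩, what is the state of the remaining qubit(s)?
0.9594i|01⟩ - 0.282|11⟩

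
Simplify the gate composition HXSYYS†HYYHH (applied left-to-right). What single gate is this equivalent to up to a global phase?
Z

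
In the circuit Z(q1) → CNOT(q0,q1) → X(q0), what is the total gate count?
3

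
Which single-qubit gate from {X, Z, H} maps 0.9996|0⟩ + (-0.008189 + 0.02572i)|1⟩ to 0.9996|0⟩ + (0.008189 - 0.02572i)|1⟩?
Z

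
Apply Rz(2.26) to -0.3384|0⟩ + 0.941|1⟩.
(-0.1444 + 0.3061i)|0⟩ + (0.4015 + 0.8511i)|1⟩

Rz(2.26) = [[e^(−iθ/2), 0], [0, e^(iθ/2)]] with e^(±iθ/2) = cos(θ/2) ± i·sin(θ/2); θ = 2.26, cos(θ/2) ≈ 0.42666, sin(θ/2) ≈ 0.904412.
With a = amp(|0⟩) = -0.3384 and b = amp(|1⟩) = 0.941:
new amp(|0⟩) = (0.42666 - 0.904412i)·a = (-0.1444 + 0.3061i)
new amp(|1⟩) = (0.42666 + 0.904412i)·b = (0.4015 + 0.8511i)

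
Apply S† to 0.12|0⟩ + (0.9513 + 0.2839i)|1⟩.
0.12|0⟩ + (0.2839 - 0.9513i)|1⟩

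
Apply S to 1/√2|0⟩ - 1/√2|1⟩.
1/√2|0⟩ - (1/√2)i|1⟩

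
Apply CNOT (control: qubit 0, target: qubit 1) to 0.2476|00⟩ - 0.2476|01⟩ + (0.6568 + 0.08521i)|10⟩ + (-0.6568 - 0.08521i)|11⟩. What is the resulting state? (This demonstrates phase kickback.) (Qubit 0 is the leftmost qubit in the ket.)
0.2476|00⟩ - 0.2476|01⟩ + (-0.6568 - 0.08521i)|10⟩ + (0.6568 + 0.08521i)|11⟩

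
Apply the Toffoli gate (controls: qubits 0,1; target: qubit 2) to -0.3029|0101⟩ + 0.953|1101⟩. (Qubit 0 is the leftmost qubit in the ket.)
-0.3029|0101⟩ + 0.953|1111⟩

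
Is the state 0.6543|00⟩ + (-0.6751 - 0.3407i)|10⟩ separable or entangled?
Separable

Writing the state as a|00⟩ + b|01⟩ + c|10⟩ + d|11⟩, it is a product state iff ad − bc = 0.
Here (a, b, c, d) = (0.6543, 0, (-0.6751 - 0.3407i), 0): ad − bc = (0.6543)(0) − (0)(-0.6751 - 0.3407i) = 0, so the state is separable.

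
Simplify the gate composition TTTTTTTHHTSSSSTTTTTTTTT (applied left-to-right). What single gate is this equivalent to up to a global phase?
T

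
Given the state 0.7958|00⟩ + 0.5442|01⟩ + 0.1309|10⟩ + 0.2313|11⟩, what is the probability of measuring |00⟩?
0.6333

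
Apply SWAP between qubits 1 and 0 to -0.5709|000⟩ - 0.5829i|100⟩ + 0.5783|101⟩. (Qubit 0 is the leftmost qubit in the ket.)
-0.5709|000⟩ - 0.5829i|010⟩ + 0.5783|011⟩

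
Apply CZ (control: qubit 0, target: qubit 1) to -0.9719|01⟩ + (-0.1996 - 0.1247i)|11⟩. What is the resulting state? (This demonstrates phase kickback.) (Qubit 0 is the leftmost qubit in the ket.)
-0.9719|01⟩ + (0.1996 + 0.1247i)|11⟩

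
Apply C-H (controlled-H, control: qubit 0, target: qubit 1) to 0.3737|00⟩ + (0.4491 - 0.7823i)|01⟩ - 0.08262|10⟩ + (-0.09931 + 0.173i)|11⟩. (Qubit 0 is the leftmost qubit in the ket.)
0.3737|00⟩ + (0.4491 - 0.7823i)|01⟩ + (-0.1286 + 0.1223i)|10⟩ + (0.0118 - 0.1223i)|11⟩

C-H leaves the control-|0⟩ kets |00⟩, |01⟩ unchanged and applies H to qubit 1 on the control-|1⟩ pair (|10⟩, |11⟩).
H = [[1/√2, 1/√2], [1/√2, -1/√2]].
With a = amp(|10⟩) = -0.08262 and b = amp(|11⟩) = (-0.09931 + 0.173i):
new amp(|10⟩) = (1/√2)·a + (1/√2)·b = (-0.1286 + 0.1223i)
new amp(|11⟩) = (1/√2)·a + (-1/√2)·b = (0.0118 - 0.1223i)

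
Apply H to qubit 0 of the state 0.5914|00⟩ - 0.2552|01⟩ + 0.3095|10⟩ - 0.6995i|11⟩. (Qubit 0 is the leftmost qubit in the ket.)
0.637|00⟩ + (-0.1805 - 0.4946i)|01⟩ + 0.1993|10⟩ + (-0.1805 + 0.4946i)|11⟩

H on qubit 0 mixes each pair of kets that differ only in qubit 0: amplitudes (a, b) of (|…0…⟩, |…1…⟩) become ((a + b)/√2, (a − b)/√2). Kets absent from the input have amplitude 0.
(|00⟩, |10⟩): (a, b) = (0.5914, 0.3095) → (0.637, 0.1993)
(|01⟩, |11⟩): (a, b) = (-0.2552, -0.6995i) → ((-0.1805 - 0.4946i), (-0.1805 + 0.4946i))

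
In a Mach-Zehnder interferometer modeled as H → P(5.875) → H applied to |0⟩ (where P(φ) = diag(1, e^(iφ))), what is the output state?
(0.9589 - 0.1985i)|0⟩ + (0.04108 + 0.1985i)|1⟩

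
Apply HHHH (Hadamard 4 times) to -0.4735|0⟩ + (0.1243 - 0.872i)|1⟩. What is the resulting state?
-0.4735|0⟩ + (0.1243 - 0.872i)|1⟩

H² = I, so an even number of Hadamards cancels: H^4 = I and the state is unchanged.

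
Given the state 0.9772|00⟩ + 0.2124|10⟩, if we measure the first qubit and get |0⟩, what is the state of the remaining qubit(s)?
|0⟩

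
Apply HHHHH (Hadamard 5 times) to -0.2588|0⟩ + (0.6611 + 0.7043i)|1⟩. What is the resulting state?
(0.2845 + 0.498i)|0⟩ + (-0.6505 - 0.498i)|1⟩

H² = I, so H^5 = H: a single Hadamard. With (a, b) = (-0.2588, (0.6611 + 0.7043i)), H gives ((a + b)/√2, (a − b)/√2) = ((0.2845 + 0.498i), (-0.6505 - 0.498i)).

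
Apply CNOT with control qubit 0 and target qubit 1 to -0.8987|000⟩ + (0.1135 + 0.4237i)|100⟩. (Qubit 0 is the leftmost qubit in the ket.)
-0.8987|000⟩ + (0.1135 + 0.4237i)|110⟩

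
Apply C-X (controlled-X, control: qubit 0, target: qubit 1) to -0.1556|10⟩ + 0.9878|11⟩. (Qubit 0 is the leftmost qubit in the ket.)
0.9878|10⟩ - 0.1556|11⟩

C-X leaves the control-|0⟩ kets |00⟩, |01⟩ unchanged and applies X to qubit 1 on the control-|1⟩ pair (|10⟩, |11⟩).
X = [[0, 1], [1, 0]].
With a = amp(|10⟩) = -0.1556 and b = amp(|11⟩) = 0.9878:
new amp(|10⟩) = (1)·b = 0.9878
new amp(|11⟩) = (1)·a = -0.1556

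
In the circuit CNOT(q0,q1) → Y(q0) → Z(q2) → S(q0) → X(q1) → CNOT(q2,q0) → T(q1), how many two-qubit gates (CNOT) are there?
2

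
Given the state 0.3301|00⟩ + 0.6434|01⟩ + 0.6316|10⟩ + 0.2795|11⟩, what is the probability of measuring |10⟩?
0.3989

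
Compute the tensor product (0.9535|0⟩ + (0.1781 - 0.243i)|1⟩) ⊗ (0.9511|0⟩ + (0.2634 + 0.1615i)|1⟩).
0.9069|00⟩ + (0.2512 + 0.154i)|01⟩ + (0.1694 - 0.2311i)|10⟩ + (0.08616 - 0.03524i)|11⟩

amp(|b₁b₂…⟩) = product of the factor amplitudes for bits b₁, b₂, …; only kets whose every factor amplitude is nonzero survive.
|00⟩: (0.9535)(0.9511) = 0.9069
|01⟩: (0.9535)(0.2634 + 0.1615i) = (0.2512 + 0.154i)
|10⟩: (0.1781 - 0.243i)(0.9511) = (0.1694 - 0.2311i)
|11⟩: (0.1781 - 0.243i)(0.2634 + 0.1615i) = (0.08616 - 0.03524i)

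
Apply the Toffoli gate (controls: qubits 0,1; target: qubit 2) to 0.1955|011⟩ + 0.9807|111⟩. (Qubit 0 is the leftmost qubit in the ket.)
0.1955|011⟩ + 0.9807|110⟩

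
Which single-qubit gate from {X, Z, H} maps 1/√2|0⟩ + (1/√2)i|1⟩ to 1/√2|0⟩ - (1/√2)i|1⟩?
Z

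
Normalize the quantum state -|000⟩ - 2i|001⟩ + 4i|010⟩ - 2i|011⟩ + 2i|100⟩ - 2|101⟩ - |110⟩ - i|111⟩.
-0.169|000⟩ - 0.3381i|001⟩ + 0.6761i|010⟩ - 0.3381i|011⟩ + 0.3381i|100⟩ - 0.3381|101⟩ - 0.169|110⟩ - 0.169i|111⟩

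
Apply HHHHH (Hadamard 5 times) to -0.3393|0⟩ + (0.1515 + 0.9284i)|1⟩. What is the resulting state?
(-0.1328 + 0.6565i)|0⟩ + (-0.347 - 0.6565i)|1⟩

H² = I, so H^5 = H: a single Hadamard. With (a, b) = (-0.3393, (0.1515 + 0.9284i)), H gives ((a + b)/√2, (a − b)/√2) = ((-0.1328 + 0.6565i), (-0.347 - 0.6565i)).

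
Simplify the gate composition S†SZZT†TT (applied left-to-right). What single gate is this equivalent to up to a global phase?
T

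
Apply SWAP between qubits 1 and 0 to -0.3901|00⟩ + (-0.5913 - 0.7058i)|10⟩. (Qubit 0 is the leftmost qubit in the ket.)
-0.3901|00⟩ + (-0.5913 - 0.7058i)|01⟩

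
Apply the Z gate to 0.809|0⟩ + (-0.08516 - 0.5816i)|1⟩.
0.809|0⟩ + (0.08516 + 0.5816i)|1⟩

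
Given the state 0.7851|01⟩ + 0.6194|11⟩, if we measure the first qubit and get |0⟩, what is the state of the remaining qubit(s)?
|1⟩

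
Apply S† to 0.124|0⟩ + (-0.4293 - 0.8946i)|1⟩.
0.124|0⟩ + (-0.8946 + 0.4293i)|1⟩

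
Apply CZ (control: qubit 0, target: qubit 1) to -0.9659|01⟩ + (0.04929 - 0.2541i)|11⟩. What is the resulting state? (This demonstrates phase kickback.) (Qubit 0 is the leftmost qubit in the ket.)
-0.9659|01⟩ + (-0.04929 + 0.2541i)|11⟩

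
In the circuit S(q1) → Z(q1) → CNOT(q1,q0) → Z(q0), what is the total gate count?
4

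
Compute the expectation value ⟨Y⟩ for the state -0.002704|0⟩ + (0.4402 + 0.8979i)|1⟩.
-0.004856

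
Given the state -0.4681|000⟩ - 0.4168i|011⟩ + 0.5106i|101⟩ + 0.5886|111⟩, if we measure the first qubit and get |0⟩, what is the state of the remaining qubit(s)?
-0.7468|00⟩ - 0.665i|11⟩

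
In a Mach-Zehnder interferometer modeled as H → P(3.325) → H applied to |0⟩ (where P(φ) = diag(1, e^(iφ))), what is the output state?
(0.008386 - 0.09119i)|0⟩ + (0.9916 + 0.09119i)|1⟩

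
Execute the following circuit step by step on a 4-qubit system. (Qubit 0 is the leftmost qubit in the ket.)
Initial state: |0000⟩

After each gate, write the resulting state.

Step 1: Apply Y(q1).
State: i|0100⟩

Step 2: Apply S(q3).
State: i|0100⟩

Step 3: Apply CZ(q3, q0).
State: i|0100⟩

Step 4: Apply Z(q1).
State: -i|0100⟩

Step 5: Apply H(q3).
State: -(1/√2)i|0100⟩ - (1/√2)i|0101⟩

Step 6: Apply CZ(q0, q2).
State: -(1/√2)i|0100⟩ - (1/√2)i|0101⟩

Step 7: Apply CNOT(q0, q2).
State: -(1/√2)i|0100⟩ - (1/√2)i|0101⟩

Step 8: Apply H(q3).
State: -i|0100⟩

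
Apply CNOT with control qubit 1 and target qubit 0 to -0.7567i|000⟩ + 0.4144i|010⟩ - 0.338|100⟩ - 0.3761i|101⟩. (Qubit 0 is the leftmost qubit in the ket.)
-0.7567i|000⟩ - 0.338|100⟩ - 0.3761i|101⟩ + 0.4144i|110⟩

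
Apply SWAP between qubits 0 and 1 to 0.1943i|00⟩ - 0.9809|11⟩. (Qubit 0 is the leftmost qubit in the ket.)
0.1943i|00⟩ - 0.9809|11⟩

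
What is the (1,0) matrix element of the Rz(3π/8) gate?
0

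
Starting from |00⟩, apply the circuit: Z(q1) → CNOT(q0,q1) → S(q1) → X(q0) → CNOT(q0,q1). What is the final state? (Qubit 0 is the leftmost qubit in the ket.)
|11⟩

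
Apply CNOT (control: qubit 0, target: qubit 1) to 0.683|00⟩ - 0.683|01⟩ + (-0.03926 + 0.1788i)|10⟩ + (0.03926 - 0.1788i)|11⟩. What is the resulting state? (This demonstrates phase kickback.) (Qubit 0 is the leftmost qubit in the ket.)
0.683|00⟩ - 0.683|01⟩ + (0.03926 - 0.1788i)|10⟩ + (-0.03926 + 0.1788i)|11⟩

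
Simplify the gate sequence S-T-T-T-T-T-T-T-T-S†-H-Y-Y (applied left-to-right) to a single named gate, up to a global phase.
H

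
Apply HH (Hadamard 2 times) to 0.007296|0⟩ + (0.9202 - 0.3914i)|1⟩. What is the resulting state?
0.007296|0⟩ + (0.9202 - 0.3914i)|1⟩

H² = I, so an even number of Hadamards cancels: H^2 = I and the state is unchanged.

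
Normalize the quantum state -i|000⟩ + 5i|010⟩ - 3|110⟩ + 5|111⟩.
-0.1291i|000⟩ + 0.6455i|010⟩ - 0.3873|110⟩ + 0.6455|111⟩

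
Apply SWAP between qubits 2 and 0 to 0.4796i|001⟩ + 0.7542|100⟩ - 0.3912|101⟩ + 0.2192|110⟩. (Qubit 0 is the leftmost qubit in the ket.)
0.7542|001⟩ + 0.2192|011⟩ + 0.4796i|100⟩ - 0.3912|101⟩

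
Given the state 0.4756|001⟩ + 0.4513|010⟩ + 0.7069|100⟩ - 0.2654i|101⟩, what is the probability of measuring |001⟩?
0.2262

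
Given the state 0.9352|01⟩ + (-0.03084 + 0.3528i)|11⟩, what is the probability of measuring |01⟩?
0.8746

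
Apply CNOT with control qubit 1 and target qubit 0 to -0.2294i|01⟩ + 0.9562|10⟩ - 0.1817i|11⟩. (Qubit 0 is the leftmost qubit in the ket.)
-0.1817i|01⟩ + 0.9562|10⟩ - 0.2294i|11⟩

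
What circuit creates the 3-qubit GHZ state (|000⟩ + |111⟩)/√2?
H(q0) → CNOT(q0,q1) → CNOT(q0,q2)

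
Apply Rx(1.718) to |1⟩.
-0.7572i|0⟩ + 0.6532|1⟩

Rx(1.718) = [[cos(θ/2), −i·sin(θ/2)], [−i·sin(θ/2), cos(θ/2)]]; θ = 1.718, cos(θ/2) ≈ 0.653195, sin(θ/2) ≈ 0.75719.
With a = amp(|0⟩) = 0 and b = amp(|1⟩) = 1:
new amp(|0⟩) = (0.653195)·a + (-0.75719i)·b = -0.7572i
new amp(|1⟩) = (-0.75719i)·a + (0.653195)·b = 0.6532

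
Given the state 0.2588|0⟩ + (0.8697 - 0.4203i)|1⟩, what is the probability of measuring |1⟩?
0.933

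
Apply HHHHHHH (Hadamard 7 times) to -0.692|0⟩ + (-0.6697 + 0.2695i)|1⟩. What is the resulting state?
(-0.9629 + 0.1906i)|0⟩ + (-0.01577 - 0.1906i)|1⟩

H² = I, so H^7 = H: a single Hadamard. With (a, b) = (-0.692, (-0.6697 + 0.2695i)), H gives ((a + b)/√2, (a − b)/√2) = ((-0.9629 + 0.1906i), (-0.01577 - 0.1906i)).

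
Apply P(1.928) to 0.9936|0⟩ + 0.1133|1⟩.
0.9936|0⟩ + (-0.03962 + 0.1061i)|1⟩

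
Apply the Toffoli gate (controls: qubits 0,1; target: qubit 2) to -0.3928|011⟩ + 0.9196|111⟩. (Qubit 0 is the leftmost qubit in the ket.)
-0.3928|011⟩ + 0.9196|110⟩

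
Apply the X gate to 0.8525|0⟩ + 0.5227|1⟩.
0.5227|0⟩ + 0.8525|1⟩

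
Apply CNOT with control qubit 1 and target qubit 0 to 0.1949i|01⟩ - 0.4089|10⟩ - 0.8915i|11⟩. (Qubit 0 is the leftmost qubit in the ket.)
-0.8915i|01⟩ - 0.4089|10⟩ + 0.1949i|11⟩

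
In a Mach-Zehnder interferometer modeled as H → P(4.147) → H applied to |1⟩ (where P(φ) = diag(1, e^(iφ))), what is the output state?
(0.7679 + 0.4222i)|0⟩ + (0.2321 - 0.4222i)|1⟩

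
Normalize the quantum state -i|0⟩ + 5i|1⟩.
-0.1961i|0⟩ + 0.9806i|1⟩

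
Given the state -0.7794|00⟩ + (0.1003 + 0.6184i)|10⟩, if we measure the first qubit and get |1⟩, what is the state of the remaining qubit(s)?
(0.1601 + 0.9871i)|0⟩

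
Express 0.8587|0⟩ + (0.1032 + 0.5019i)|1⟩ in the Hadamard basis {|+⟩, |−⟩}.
(0.6802 + 0.3549i)|+⟩ + (0.5342 - 0.3549i)|−⟩

With |ψ⟩ = α|0⟩ + β|1⟩, the Hadamard-basis coefficients are ⟨+|ψ⟩ = (α + β)/√2 and ⟨−|ψ⟩ = (α − β)/√2.
Here α = 0.8587, β = (0.1032 + 0.5019i): (α + β)/√2 = (0.6802 + 0.3549i), (α − β)/√2 = (0.5342 - 0.3549i).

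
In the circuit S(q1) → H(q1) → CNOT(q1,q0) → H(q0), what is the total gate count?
4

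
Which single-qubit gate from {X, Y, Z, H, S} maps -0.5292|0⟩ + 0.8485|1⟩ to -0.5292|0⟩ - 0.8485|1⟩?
Z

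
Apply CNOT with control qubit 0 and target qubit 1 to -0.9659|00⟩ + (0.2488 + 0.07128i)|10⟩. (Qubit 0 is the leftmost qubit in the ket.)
-0.9659|00⟩ + (0.2488 + 0.07128i)|11⟩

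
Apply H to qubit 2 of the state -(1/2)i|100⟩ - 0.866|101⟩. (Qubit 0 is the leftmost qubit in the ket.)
(-0.6124 - (1/√8)i)|100⟩ + (0.6124 - (1/√8)i)|101⟩

H on qubit 2 mixes each pair of kets that differ only in qubit 2: amplitudes (a, b) of (|…0…⟩, |…1…⟩) become ((a + b)/√2, (a − b)/√2). Kets absent from the input have amplitude 0.
(|100⟩, |101⟩): (a, b) = (-(1/2)i, -0.866) → ((-0.6124 - (1/√8)i), (0.6124 - (1/√8)i))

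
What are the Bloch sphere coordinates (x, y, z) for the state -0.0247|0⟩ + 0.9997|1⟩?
(-0.04939, 0, -0.9988)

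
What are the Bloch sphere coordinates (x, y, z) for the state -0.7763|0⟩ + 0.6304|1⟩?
(-0.9788, 0, 0.2052)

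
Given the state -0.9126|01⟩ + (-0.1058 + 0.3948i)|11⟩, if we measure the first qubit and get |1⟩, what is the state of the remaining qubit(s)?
(-0.2589 + 0.9659i)|1⟩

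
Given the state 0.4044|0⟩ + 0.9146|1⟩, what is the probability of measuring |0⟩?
0.1635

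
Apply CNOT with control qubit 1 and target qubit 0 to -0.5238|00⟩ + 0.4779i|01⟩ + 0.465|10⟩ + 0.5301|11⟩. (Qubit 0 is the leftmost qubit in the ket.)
-0.5238|00⟩ + 0.5301|01⟩ + 0.465|10⟩ + 0.4779i|11⟩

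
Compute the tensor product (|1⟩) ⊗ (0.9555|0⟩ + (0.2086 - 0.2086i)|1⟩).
0.9555|10⟩ + (0.2086 - 0.2086i)|11⟩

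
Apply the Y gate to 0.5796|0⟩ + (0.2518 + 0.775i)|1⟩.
(0.775 - 0.2518i)|0⟩ + 0.5796i|1⟩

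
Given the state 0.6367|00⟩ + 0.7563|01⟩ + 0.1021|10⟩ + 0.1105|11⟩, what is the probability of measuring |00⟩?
0.4054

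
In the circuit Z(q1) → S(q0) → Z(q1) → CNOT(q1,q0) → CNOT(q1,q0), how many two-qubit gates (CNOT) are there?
2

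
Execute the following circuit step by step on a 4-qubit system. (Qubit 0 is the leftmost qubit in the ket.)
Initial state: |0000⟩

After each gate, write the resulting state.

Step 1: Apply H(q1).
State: 1/√2|0000⟩ + 1/√2|0100⟩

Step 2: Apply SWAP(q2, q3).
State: 1/√2|0000⟩ + 1/√2|0100⟩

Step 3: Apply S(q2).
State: 1/√2|0000⟩ + 1/√2|0100⟩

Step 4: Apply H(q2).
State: 1/2|0000⟩ + 1/2|0010⟩ + 1/2|0100⟩ + 1/2|0110⟩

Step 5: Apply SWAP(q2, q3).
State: 1/2|0000⟩ + 1/2|0001⟩ + 1/2|0100⟩ + 1/2|0101⟩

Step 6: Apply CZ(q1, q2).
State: 1/2|0000⟩ + 1/2|0001⟩ + 1/2|0100⟩ + 1/2|0101⟩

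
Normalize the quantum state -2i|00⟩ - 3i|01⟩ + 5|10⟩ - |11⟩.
-0.3203i|00⟩ - 0.4804i|01⟩ + 0.8006|10⟩ - 0.1601|11⟩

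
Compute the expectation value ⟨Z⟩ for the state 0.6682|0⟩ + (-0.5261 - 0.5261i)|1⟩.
-0.1071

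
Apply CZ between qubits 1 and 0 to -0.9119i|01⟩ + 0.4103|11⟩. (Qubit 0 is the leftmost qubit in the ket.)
-0.9119i|01⟩ - 0.4103|11⟩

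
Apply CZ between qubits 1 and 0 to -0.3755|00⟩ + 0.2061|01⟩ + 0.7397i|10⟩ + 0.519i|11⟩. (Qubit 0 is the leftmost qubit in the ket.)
-0.3755|00⟩ + 0.2061|01⟩ + 0.7397i|10⟩ - 0.519i|11⟩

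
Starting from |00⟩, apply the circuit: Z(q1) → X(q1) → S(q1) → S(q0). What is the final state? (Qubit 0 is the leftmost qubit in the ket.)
i|01⟩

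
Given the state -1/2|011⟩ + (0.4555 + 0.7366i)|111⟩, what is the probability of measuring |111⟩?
0.7501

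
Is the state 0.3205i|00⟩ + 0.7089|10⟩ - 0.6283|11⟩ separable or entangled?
Entangled

Writing the state as a|00⟩ + b|01⟩ + c|10⟩ + d|11⟩, it is a product state iff ad − bc = 0.
Here (a, b, c, d) = (0.3205i, 0, 0.7089, -0.6283): ad − bc = (0.3205i)(-0.6283) − (0)(0.7089) = -0.2014i ≠ 0, so the state is entangled.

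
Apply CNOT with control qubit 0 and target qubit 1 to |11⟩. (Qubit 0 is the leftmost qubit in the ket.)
|10⟩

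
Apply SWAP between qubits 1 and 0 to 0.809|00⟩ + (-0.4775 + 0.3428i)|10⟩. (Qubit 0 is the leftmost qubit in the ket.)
0.809|00⟩ + (-0.4775 + 0.3428i)|01⟩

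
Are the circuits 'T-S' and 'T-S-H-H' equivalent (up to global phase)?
Yes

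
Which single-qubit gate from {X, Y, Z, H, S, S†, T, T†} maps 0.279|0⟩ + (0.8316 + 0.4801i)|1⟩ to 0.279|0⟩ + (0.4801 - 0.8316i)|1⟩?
S†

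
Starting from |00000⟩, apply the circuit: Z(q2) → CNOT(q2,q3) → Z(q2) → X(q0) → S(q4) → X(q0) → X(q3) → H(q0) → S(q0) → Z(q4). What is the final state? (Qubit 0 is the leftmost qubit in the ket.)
1/√2|00010⟩ + (1/√2)i|10010⟩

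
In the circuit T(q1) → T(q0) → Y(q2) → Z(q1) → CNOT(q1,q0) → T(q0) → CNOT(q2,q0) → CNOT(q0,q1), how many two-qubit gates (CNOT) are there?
3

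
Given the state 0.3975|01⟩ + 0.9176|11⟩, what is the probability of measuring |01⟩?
0.158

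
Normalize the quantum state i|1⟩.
i|1⟩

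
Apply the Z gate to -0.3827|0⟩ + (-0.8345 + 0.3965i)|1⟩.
-0.3827|0⟩ + (0.8345 - 0.3965i)|1⟩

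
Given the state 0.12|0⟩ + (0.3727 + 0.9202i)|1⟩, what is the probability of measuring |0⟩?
0.0144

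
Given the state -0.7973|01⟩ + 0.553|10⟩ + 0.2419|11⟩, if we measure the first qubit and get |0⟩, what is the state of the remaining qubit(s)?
-|1⟩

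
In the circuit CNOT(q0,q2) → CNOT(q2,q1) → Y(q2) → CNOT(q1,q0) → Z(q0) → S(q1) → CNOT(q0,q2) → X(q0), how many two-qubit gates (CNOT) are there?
4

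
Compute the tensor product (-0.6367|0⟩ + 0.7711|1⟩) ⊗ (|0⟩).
-0.6367|00⟩ + 0.7711|10⟩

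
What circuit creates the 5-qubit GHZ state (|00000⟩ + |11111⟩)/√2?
H(q0) → CNOT(q0,q1) → CNOT(q0,q2) → CNOT(q0,q3) → CNOT(q0,q4)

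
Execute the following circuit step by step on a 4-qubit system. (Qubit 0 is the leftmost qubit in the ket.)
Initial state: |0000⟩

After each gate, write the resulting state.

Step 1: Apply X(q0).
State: |1000⟩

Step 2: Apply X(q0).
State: |0000⟩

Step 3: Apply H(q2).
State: 1/√2|0000⟩ + 1/√2|0010⟩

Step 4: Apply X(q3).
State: 1/√2|0001⟩ + 1/√2|0011⟩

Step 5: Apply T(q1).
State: 1/√2|0001⟩ + 1/√2|0011⟩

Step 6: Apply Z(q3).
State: -1/√2|0001⟩ - 1/√2|0011⟩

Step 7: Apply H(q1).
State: -1/2|0001⟩ - 1/2|0011⟩ - 1/2|0101⟩ - 1/2|0111⟩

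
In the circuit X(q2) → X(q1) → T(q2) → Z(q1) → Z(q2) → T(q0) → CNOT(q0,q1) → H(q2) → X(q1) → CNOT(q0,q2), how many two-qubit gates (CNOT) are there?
2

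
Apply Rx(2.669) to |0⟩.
0.2341|0⟩ - 0.9722i|1⟩

Rx(2.669) = [[cos(θ/2), −i·sin(θ/2)], [−i·sin(θ/2), cos(θ/2)]]; θ = 2.669, cos(θ/2) ≈ 0.234103, sin(θ/2) ≈ 0.972212.
With a = amp(|0⟩) = 1 and b = amp(|1⟩) = 0:
new amp(|0⟩) = (0.234103)·a + (-0.972212i)·b = 0.2341
new amp(|1⟩) = (-0.972212i)·a + (0.234103)·b = -0.9722i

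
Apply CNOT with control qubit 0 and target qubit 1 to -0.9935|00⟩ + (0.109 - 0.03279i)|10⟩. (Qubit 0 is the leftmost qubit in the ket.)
-0.9935|00⟩ + (0.109 - 0.03279i)|11⟩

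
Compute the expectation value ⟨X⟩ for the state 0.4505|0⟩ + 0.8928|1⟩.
0.8044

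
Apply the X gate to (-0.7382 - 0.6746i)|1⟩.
(-0.7382 - 0.6746i)|0⟩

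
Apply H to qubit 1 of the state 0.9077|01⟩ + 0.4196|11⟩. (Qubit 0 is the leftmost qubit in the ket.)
0.6418|00⟩ - 0.6418|01⟩ + 0.2967|10⟩ - 0.2967|11⟩

H on qubit 1 mixes each pair of kets that differ only in qubit 1: amplitudes (a, b) of (|…0…⟩, |…1…⟩) become ((a + b)/√2, (a − b)/√2). Kets absent from the input have amplitude 0.
(|00⟩, |01⟩): (a, b) = (0, 0.9077) → (0.6418, -0.6418)
(|10⟩, |11⟩): (a, b) = (0, 0.4196) → (0.2967, -0.2967)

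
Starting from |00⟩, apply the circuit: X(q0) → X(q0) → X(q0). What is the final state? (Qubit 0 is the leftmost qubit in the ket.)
|10⟩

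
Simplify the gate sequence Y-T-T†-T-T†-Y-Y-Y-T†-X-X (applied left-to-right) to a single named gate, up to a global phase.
T†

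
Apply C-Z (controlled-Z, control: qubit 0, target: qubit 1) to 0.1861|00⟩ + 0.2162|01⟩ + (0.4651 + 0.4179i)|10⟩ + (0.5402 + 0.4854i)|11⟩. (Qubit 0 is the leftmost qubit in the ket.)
0.1861|00⟩ + 0.2162|01⟩ + (0.4651 + 0.4179i)|10⟩ + (-0.5402 - 0.4854i)|11⟩

C-Z leaves the control-|0⟩ kets |00⟩, |01⟩ unchanged and applies Z to qubit 1 on the control-|1⟩ pair (|10⟩, |11⟩).
Z = [[1, 0], [0, -1]].
With a = amp(|10⟩) = (0.4651 + 0.4179i) and b = amp(|11⟩) = (0.5402 + 0.4854i):
new amp(|10⟩) = (1)·a = (0.4651 + 0.4179i)
new amp(|11⟩) = (-1)·b = (-0.5402 - 0.4854i)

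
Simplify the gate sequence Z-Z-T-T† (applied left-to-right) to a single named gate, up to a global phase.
I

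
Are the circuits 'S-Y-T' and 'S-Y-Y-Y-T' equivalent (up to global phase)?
Yes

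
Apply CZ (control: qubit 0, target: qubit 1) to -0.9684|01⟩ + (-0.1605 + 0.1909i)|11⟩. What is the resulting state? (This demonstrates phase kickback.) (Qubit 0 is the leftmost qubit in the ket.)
-0.9684|01⟩ + (0.1605 - 0.1909i)|11⟩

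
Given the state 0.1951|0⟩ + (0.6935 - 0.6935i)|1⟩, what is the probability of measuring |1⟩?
0.9619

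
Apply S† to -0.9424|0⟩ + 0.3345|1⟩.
-0.9424|0⟩ - 0.3345i|1⟩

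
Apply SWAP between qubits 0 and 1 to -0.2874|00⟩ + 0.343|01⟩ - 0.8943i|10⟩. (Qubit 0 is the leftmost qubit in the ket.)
-0.2874|00⟩ - 0.8943i|01⟩ + 0.343|10⟩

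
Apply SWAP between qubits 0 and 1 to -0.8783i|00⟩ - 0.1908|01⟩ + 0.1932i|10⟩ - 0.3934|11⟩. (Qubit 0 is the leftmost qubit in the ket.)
-0.8783i|00⟩ + 0.1932i|01⟩ - 0.1908|10⟩ - 0.3934|11⟩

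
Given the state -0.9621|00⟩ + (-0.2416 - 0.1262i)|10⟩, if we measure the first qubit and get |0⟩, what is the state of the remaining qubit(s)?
-|0⟩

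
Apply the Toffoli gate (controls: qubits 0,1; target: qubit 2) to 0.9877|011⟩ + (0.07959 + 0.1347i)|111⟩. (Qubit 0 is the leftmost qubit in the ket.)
0.9877|011⟩ + (0.07959 + 0.1347i)|110⟩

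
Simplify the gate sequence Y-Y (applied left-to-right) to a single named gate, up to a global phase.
I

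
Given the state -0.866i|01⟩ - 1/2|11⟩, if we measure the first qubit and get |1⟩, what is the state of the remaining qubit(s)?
-|1⟩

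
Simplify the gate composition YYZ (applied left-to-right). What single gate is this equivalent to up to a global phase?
Z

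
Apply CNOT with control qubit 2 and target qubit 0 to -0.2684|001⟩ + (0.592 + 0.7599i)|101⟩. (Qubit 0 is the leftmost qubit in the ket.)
(0.592 + 0.7599i)|001⟩ - 0.2684|101⟩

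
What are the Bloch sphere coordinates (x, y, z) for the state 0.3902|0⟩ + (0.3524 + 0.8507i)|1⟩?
(0.275, 0.6639, -0.6956)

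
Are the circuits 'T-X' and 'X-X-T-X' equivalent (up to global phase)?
Yes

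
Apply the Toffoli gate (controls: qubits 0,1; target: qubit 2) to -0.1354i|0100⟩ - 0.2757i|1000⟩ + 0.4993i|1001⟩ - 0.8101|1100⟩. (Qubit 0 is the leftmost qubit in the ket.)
-0.1354i|0100⟩ - 0.2757i|1000⟩ + 0.4993i|1001⟩ - 0.8101|1110⟩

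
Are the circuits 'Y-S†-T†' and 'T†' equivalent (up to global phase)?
No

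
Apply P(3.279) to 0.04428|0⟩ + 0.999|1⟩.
0.04428|0⟩ + (-0.9896 - 0.1368i)|1⟩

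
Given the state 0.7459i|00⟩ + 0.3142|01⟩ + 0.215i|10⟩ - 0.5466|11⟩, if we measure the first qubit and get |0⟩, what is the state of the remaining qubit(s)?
0.9216i|0⟩ + 0.3882|1⟩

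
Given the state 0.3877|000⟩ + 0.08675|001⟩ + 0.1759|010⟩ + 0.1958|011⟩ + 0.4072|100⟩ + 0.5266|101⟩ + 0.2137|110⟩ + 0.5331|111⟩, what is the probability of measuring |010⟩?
0.03094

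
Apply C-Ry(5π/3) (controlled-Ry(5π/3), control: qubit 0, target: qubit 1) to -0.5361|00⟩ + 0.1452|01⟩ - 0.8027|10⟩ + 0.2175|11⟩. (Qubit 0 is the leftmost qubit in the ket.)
-0.5361|00⟩ + 0.1452|01⟩ + 0.5864|10⟩ - 0.5897|11⟩

C-Ry(5π/3) leaves the control-|0⟩ kets |00⟩, |01⟩ unchanged and applies Ry(5π/3) to qubit 1 on the control-|1⟩ pair (|10⟩, |11⟩).
Ry(5π/3) = [[cos(θ/2), −sin(θ/2)], [sin(θ/2), cos(θ/2)]]; θ = 5π/3, cos(θ/2) ≈ -0.866025, sin(θ/2) ≈ 0.5.
With a = amp(|10⟩) = -0.8027 and b = amp(|11⟩) = 0.2175:
new amp(|10⟩) = (-0.866025)·a + (-0.5)·b = 0.5864
new amp(|11⟩) = (0.5)·a + (-0.866025)·b = -0.5897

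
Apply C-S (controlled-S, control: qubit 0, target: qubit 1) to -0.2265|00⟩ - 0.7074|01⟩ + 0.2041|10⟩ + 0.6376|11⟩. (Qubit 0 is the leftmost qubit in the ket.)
-0.2265|00⟩ - 0.7074|01⟩ + 0.2041|10⟩ + 0.6376i|11⟩

C-S leaves the control-|0⟩ kets |00⟩, |01⟩ unchanged and applies S to qubit 1 on the control-|1⟩ pair (|10⟩, |11⟩).
S = [[1, 0], [0, i]].
With a = amp(|10⟩) = 0.2041 and b = amp(|11⟩) = 0.6376:
new amp(|10⟩) = (1)·a = 0.2041
new amp(|11⟩) = (i)·b = 0.6376i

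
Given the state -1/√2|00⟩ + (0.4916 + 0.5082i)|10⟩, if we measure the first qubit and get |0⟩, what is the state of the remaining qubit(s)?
-|0⟩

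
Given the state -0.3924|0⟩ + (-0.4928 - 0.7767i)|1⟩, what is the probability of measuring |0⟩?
0.154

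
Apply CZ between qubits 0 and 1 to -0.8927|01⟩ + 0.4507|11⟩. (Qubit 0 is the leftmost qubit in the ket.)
-0.8927|01⟩ - 0.4507|11⟩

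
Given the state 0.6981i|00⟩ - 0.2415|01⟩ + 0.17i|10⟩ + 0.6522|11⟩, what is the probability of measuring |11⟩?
0.4254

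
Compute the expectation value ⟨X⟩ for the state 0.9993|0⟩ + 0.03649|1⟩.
0.07293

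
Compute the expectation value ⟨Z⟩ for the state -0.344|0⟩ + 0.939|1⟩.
-0.7634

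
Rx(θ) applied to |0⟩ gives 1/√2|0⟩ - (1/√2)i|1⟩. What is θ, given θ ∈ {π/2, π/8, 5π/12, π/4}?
π/2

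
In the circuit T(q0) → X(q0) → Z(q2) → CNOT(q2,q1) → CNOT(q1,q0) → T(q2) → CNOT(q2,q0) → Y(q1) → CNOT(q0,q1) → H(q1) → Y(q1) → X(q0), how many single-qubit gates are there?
8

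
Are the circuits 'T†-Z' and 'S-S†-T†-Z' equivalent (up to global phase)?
Yes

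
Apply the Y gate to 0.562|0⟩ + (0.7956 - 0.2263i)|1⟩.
(-0.2263 - 0.7956i)|0⟩ + 0.562i|1⟩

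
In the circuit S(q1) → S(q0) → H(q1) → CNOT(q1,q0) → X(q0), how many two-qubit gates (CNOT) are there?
1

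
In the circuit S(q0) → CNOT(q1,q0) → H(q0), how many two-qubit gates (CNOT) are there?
1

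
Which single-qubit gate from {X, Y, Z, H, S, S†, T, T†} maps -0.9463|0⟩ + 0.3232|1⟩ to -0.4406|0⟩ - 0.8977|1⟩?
H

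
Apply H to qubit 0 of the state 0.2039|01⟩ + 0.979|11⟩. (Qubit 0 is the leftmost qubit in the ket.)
0.8364|01⟩ - 0.5481|11⟩

H on qubit 0 mixes each pair of kets that differ only in qubit 0: amplitudes (a, b) of (|…0…⟩, |…1…⟩) become ((a + b)/√2, (a − b)/√2). Kets absent from the input have amplitude 0.
(|01⟩, |11⟩): (a, b) = (0.2039, 0.979) → (0.8364, -0.5481)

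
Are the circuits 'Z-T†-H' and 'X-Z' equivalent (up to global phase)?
No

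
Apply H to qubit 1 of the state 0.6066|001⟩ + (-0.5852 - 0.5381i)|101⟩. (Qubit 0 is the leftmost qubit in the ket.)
0.4289|001⟩ + 0.4289|011⟩ + (-0.4138 - 0.3805i)|101⟩ + (-0.4138 - 0.3805i)|111⟩

H on qubit 1 mixes each pair of kets that differ only in qubit 1: amplitudes (a, b) of (|…0…⟩, |…1…⟩) become ((a + b)/√2, (a − b)/√2). Kets absent from the input have amplitude 0.
(|001⟩, |011⟩): (a, b) = (0.6066, 0) → (0.4289, 0.4289)
(|101⟩, |111⟩): (a, b) = ((-0.5852 - 0.5381i), 0) → ((-0.4138 - 0.3805i), (-0.4138 - 0.3805i))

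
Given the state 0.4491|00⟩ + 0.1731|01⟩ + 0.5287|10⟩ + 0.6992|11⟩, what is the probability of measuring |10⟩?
0.2795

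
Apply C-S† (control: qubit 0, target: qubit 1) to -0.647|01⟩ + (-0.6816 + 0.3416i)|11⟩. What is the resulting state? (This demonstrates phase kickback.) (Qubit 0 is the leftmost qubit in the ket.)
-0.647|01⟩ + (0.3416 + 0.6816i)|11⟩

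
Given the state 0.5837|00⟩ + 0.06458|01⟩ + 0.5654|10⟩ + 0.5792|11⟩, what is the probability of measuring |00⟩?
0.3407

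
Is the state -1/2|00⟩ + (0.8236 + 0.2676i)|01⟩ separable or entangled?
Separable

Writing the state as a|00⟩ + b|01⟩ + c|10⟩ + d|11⟩, it is a product state iff ad − bc = 0.
Here (a, b, c, d) = (-1/2, (0.8236 + 0.2676i), 0, 0): ad − bc = (-1/2)(0) − (0.8236 + 0.2676i)(0) = 0, so the state is separable.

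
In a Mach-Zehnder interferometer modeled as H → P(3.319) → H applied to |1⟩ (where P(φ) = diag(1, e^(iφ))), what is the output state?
(0.9922 + 0.08824i)|0⟩ + (0.007848 - 0.08824i)|1⟩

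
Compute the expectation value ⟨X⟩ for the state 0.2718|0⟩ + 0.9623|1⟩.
0.5231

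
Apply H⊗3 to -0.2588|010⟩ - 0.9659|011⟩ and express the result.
-0.433|000⟩ + 0.25|001⟩ + 0.433|010⟩ - 0.25|011⟩ - 0.433|100⟩ + 0.25|101⟩ + 0.433|110⟩ - 0.25|111⟩

H⊗3 gives amp(|y⟩) = (1/2√2) Σ_x (−1)^(x·y) amp(|x⟩), where x·y is the number of positions in which both x and y have a 1.
|000⟩: (-0.2588 - 0.9659)/(2√2) = -0.433
|001⟩: (-0.2588 + 0.9659)/(2√2) = 0.25
|010⟩: (0.2588 + 0.9659)/(2√2) = 0.433
|011⟩: (0.2588 - 0.9659)/(2√2) = -0.25
|100⟩: (-0.2588 - 0.9659)/(2√2) = -0.433
|101⟩: (-0.2588 + 0.9659)/(2√2) = 0.25
|110⟩: (0.2588 + 0.9659)/(2√2) = 0.433
|111⟩: (0.2588 - 0.9659)/(2√2) = -0.25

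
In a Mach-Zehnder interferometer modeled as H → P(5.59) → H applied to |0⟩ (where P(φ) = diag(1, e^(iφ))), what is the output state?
(0.8846 - 0.3195i)|0⟩ + (0.1154 + 0.3195i)|1⟩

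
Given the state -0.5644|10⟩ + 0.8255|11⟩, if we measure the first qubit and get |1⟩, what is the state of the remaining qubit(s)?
-0.5644|0⟩ + 0.8255|1⟩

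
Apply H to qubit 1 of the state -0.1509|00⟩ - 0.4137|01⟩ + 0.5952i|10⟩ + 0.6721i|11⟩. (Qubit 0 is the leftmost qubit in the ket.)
-0.3992|00⟩ + 0.1858|01⟩ + 0.8961i|10⟩ - 0.05438i|11⟩

H on qubit 1 mixes each pair of kets that differ only in qubit 1: amplitudes (a, b) of (|…0…⟩, |…1…⟩) become ((a + b)/√2, (a − b)/√2). Kets absent from the input have amplitude 0.
(|00⟩, |01⟩): (a, b) = (-0.1509, -0.4137) → (-0.3992, 0.1858)
(|10⟩, |11⟩): (a, b) = (0.5952i, 0.6721i) → (0.8961i, -0.05438i)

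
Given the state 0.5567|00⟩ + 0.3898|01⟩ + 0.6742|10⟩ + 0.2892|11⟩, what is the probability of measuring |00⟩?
0.3099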